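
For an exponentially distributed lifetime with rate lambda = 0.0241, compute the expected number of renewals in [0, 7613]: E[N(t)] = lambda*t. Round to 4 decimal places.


lambda = 0.0241
t = 7613
E[N(t)] = lambda * t
E[N(t)] = 0.0241 * 7613
E[N(t)] = 183.4733

183.4733


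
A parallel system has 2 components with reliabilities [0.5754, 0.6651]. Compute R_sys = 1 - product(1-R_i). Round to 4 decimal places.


Components: [0.5754, 0.6651]
(1 - 0.5754) = 0.4246, running product = 0.4246
(1 - 0.6651) = 0.3349, running product = 0.1422
Product of (1-R_i) = 0.1422
R_sys = 1 - 0.1422 = 0.8578

0.8578


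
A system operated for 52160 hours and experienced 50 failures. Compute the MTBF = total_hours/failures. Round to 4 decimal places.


total_hours = 52160
failures = 50
MTBF = 52160 / 50
MTBF = 1043.2

1043.2


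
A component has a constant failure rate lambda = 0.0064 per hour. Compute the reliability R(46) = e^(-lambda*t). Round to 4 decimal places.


lambda = 0.0064
t = 46
lambda * t = 0.2944
R(t) = e^(-0.2944)
R(t) = 0.745

0.745


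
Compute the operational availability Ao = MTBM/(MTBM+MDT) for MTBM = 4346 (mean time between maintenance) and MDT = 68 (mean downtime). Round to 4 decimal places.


MTBM = 4346
MDT = 68
MTBM + MDT = 4414
Ao = 4346 / 4414
Ao = 0.9846

0.9846


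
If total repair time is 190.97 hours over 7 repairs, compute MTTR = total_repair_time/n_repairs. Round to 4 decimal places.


total_repair_time = 190.97
n_repairs = 7
MTTR = 190.97 / 7
MTTR = 27.2814

27.2814


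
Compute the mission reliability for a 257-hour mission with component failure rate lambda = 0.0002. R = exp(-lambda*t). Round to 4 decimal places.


lambda = 0.0002
mission_time = 257
lambda * t = 0.0002 * 257 = 0.0514
R = exp(-0.0514)
R = 0.9499

0.9499


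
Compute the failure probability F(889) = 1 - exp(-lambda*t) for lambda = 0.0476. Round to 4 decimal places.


lambda = 0.0476, t = 889
lambda * t = 42.3164
exp(-42.3164) = 0.0
F(t) = 1 - 0.0
F(t) = 1.0

1.0


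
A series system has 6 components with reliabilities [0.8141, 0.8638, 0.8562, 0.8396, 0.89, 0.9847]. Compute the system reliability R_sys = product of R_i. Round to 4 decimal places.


Components: [0.8141, 0.8638, 0.8562, 0.8396, 0.89, 0.9847]
After component 1 (R=0.8141): product = 0.8141
After component 2 (R=0.8638): product = 0.7032
After component 3 (R=0.8562): product = 0.6021
After component 4 (R=0.8396): product = 0.5055
After component 5 (R=0.89): product = 0.4499
After component 6 (R=0.9847): product = 0.443
R_sys = 0.443

0.443


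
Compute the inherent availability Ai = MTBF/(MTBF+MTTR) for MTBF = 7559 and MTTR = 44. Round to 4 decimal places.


MTBF = 7559
MTTR = 44
MTBF + MTTR = 7603
Ai = 7559 / 7603
Ai = 0.9942

0.9942


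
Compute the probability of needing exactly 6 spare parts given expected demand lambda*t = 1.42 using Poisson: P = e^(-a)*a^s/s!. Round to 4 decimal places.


a = 1.42, s = 6
e^(-a) = e^(-1.42) = 0.2417
a^s = 1.42^6 = 8.1984
s! = 720
P = 0.2417 * 8.1984 / 720
P = 0.0028

0.0028


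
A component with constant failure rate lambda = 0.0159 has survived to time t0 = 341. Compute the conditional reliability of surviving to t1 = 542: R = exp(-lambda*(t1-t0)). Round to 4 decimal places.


lambda = 0.0159
t0 = 341, t1 = 542
t1 - t0 = 201
lambda * (t1-t0) = 0.0159 * 201 = 3.1959
R = exp(-3.1959)
R = 0.0409

0.0409


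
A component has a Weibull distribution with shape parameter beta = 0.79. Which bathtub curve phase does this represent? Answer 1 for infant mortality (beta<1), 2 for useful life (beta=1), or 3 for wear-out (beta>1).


beta = 0.79
Compare beta to 1:
beta < 1 => infant mortality (phase 1)
beta = 1 => useful life (phase 2)
beta > 1 => wear-out (phase 3)
Since beta = 0.79, this is infant mortality (decreasing failure rate)
Phase = 1

1


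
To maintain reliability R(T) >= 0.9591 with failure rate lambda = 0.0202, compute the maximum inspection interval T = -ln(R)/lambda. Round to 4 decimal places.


R_target = 0.9591
lambda = 0.0202
-ln(0.9591) = 0.0418
T = 0.0418 / 0.0202
T = 2.0673

2.0673


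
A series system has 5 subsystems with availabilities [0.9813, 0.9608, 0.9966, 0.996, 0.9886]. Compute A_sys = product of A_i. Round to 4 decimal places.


Subsystems: [0.9813, 0.9608, 0.9966, 0.996, 0.9886]
After subsystem 1 (A=0.9813): product = 0.9813
After subsystem 2 (A=0.9608): product = 0.9428
After subsystem 3 (A=0.9966): product = 0.9396
After subsystem 4 (A=0.996): product = 0.9359
After subsystem 5 (A=0.9886): product = 0.9252
A_sys = 0.9252

0.9252


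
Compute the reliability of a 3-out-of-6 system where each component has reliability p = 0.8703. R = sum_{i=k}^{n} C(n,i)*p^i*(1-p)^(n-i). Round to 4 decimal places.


k = 3, n = 6, p = 0.8703
i=3: C(6,3)=20 * 0.8703^3 * 0.1297^3 = 0.0288
i=4: C(6,4)=15 * 0.8703^4 * 0.1297^2 = 0.1448
i=5: C(6,5)=6 * 0.8703^5 * 0.1297^1 = 0.3885
i=6: C(6,6)=1 * 0.8703^6 * 0.1297^0 = 0.4345
R = sum of terms = 0.9966

0.9966


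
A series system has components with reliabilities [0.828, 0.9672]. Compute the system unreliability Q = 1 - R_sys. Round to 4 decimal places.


Components: [0.828, 0.9672]
After component 1: product = 0.828
After component 2: product = 0.8008
R_sys = 0.8008
Q = 1 - 0.8008 = 0.1992

0.1992


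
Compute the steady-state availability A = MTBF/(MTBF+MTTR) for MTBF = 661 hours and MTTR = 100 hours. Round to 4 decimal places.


MTBF = 661
MTTR = 100
MTBF + MTTR = 761
A = 661 / 761
A = 0.8686

0.8686


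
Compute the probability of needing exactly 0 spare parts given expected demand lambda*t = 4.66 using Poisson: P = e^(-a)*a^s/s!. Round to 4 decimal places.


a = 4.66, s = 0
e^(-a) = e^(-4.66) = 0.0095
a^s = 4.66^0 = 1.0
s! = 1
P = 0.0095 * 1.0 / 1
P = 0.0095

0.0095


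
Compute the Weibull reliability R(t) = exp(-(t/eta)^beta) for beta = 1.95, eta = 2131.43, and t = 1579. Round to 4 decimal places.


beta = 1.95, eta = 2131.43, t = 1579
t/eta = 1579 / 2131.43 = 0.7408
(t/eta)^beta = 0.7408^1.95 = 0.5571
R(t) = exp(-0.5571)
R(t) = 0.5729

0.5729


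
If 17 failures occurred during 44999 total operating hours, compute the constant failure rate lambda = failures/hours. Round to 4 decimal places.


failures = 17
total_hours = 44999
lambda = 17 / 44999
lambda = 0.0004

0.0004


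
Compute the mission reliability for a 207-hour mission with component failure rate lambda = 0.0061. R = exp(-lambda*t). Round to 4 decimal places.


lambda = 0.0061
mission_time = 207
lambda * t = 0.0061 * 207 = 1.2627
R = exp(-1.2627)
R = 0.2829

0.2829


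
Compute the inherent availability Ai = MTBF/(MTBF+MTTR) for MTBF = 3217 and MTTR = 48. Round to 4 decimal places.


MTBF = 3217
MTTR = 48
MTBF + MTTR = 3265
Ai = 3217 / 3265
Ai = 0.9853

0.9853


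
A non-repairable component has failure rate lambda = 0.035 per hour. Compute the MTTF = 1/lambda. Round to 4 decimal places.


lambda = 0.035
MTTF = 1 / 0.035
MTTF = 28.5714

28.5714


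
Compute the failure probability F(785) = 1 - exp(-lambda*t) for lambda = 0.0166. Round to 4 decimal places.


lambda = 0.0166, t = 785
lambda * t = 13.031
exp(-13.031) = 0.0
F(t) = 1 - 0.0
F(t) = 1.0

1.0


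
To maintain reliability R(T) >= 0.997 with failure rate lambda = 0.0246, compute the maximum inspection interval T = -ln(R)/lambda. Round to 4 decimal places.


R_target = 0.997
lambda = 0.0246
-ln(0.997) = 0.003
T = 0.003 / 0.0246
T = 0.1221

0.1221


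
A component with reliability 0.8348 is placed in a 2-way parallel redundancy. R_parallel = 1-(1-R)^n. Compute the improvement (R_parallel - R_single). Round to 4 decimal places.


R_single = 0.8348, n = 2
1 - R_single = 0.1652
(1 - R_single)^n = 0.1652^2 = 0.0273
R_parallel = 1 - 0.0273 = 0.9727
Improvement = 0.9727 - 0.8348
Improvement = 0.1379

0.1379


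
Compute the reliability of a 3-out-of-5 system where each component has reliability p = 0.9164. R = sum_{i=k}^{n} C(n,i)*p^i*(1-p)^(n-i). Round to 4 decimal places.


k = 3, n = 5, p = 0.9164
i=3: C(5,3)=10 * 0.9164^3 * 0.0836^2 = 0.0538
i=4: C(5,4)=5 * 0.9164^4 * 0.0836^1 = 0.2948
i=5: C(5,5)=1 * 0.9164^5 * 0.0836^0 = 0.6463
R = sum of terms = 0.9949

0.9949


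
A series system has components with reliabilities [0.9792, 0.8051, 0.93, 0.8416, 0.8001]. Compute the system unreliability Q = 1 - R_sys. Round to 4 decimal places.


Components: [0.9792, 0.8051, 0.93, 0.8416, 0.8001]
After component 1: product = 0.9792
After component 2: product = 0.7884
After component 3: product = 0.7332
After component 4: product = 0.617
After component 5: product = 0.4937
R_sys = 0.4937
Q = 1 - 0.4937 = 0.5063

0.5063


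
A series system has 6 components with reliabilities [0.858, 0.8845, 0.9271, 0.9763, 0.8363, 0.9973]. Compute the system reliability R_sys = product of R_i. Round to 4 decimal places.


Components: [0.858, 0.8845, 0.9271, 0.9763, 0.8363, 0.9973]
After component 1 (R=0.858): product = 0.858
After component 2 (R=0.8845): product = 0.7589
After component 3 (R=0.9271): product = 0.7036
After component 4 (R=0.9763): product = 0.6869
After component 5 (R=0.8363): product = 0.5745
After component 6 (R=0.9973): product = 0.5729
R_sys = 0.5729

0.5729


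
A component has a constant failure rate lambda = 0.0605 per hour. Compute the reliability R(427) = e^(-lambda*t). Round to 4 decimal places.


lambda = 0.0605
t = 427
lambda * t = 25.8335
R(t) = e^(-25.8335)
R(t) = 0.0

0.0


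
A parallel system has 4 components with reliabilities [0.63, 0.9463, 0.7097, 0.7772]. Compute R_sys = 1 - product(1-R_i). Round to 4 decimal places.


Components: [0.63, 0.9463, 0.7097, 0.7772]
(1 - 0.63) = 0.37, running product = 0.37
(1 - 0.9463) = 0.0537, running product = 0.0199
(1 - 0.7097) = 0.2903, running product = 0.0058
(1 - 0.7772) = 0.2228, running product = 0.0013
Product of (1-R_i) = 0.0013
R_sys = 1 - 0.0013 = 0.9987

0.9987


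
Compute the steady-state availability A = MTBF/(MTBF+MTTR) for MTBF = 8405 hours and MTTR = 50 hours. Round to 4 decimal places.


MTBF = 8405
MTTR = 50
MTBF + MTTR = 8455
A = 8405 / 8455
A = 0.9941

0.9941


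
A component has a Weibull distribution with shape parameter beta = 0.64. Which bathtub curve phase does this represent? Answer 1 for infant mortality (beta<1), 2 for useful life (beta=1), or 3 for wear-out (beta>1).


beta = 0.64
Compare beta to 1:
beta < 1 => infant mortality (phase 1)
beta = 1 => useful life (phase 2)
beta > 1 => wear-out (phase 3)
Since beta = 0.64, this is infant mortality (decreasing failure rate)
Phase = 1

1


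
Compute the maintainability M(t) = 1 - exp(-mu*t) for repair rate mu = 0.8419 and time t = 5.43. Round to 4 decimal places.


mu = 0.8419, t = 5.43
mu * t = 0.8419 * 5.43 = 4.5715
exp(-4.5715) = 0.0103
M(t) = 1 - 0.0103
M(t) = 0.9897

0.9897


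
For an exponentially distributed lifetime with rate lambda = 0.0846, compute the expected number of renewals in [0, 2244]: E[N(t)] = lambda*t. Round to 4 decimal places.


lambda = 0.0846
t = 2244
E[N(t)] = lambda * t
E[N(t)] = 0.0846 * 2244
E[N(t)] = 189.8424

189.8424


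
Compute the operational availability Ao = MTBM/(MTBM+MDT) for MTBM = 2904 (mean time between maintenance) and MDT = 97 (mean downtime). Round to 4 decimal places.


MTBM = 2904
MDT = 97
MTBM + MDT = 3001
Ao = 2904 / 3001
Ao = 0.9677

0.9677


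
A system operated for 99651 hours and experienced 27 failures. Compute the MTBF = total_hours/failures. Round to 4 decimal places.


total_hours = 99651
failures = 27
MTBF = 99651 / 27
MTBF = 3690.7778

3690.7778


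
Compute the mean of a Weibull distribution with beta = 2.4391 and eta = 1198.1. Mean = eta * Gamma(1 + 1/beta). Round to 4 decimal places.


beta = 2.4391, eta = 1198.1
1/beta = 0.41
1 + 1/beta = 1.41
Gamma(1.41) = 0.8868
Mean = 1198.1 * 0.8868
Mean = 1062.4334

1062.4334


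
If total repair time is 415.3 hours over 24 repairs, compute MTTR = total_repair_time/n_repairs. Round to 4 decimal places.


total_repair_time = 415.3
n_repairs = 24
MTTR = 415.3 / 24
MTTR = 17.3042

17.3042


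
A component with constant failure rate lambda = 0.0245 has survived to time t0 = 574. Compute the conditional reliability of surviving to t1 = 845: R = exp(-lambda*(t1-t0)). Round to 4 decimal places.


lambda = 0.0245
t0 = 574, t1 = 845
t1 - t0 = 271
lambda * (t1-t0) = 0.0245 * 271 = 6.6395
R = exp(-6.6395)
R = 0.0013

0.0013


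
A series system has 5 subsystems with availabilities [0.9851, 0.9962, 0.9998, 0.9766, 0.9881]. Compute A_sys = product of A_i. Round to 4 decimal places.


Subsystems: [0.9851, 0.9962, 0.9998, 0.9766, 0.9881]
After subsystem 1 (A=0.9851): product = 0.9851
After subsystem 2 (A=0.9962): product = 0.9814
After subsystem 3 (A=0.9998): product = 0.9812
After subsystem 4 (A=0.9766): product = 0.9582
After subsystem 5 (A=0.9881): product = 0.9468
A_sys = 0.9468

0.9468


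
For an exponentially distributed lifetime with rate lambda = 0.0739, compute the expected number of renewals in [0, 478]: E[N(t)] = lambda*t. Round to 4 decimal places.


lambda = 0.0739
t = 478
E[N(t)] = lambda * t
E[N(t)] = 0.0739 * 478
E[N(t)] = 35.3242

35.3242


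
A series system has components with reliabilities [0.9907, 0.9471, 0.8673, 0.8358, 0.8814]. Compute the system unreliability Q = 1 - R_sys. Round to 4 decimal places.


Components: [0.9907, 0.9471, 0.8673, 0.8358, 0.8814]
After component 1: product = 0.9907
After component 2: product = 0.9383
After component 3: product = 0.8138
After component 4: product = 0.6802
After component 5: product = 0.5995
R_sys = 0.5995
Q = 1 - 0.5995 = 0.4005

0.4005


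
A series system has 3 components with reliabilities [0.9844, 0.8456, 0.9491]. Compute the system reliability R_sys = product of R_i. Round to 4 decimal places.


Components: [0.9844, 0.8456, 0.9491]
After component 1 (R=0.9844): product = 0.9844
After component 2 (R=0.8456): product = 0.8324
After component 3 (R=0.9491): product = 0.79
R_sys = 0.79

0.79


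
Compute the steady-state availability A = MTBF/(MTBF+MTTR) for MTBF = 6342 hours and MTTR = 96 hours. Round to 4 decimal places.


MTBF = 6342
MTTR = 96
MTBF + MTTR = 6438
A = 6342 / 6438
A = 0.9851

0.9851


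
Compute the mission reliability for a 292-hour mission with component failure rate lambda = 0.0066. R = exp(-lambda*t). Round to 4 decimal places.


lambda = 0.0066
mission_time = 292
lambda * t = 0.0066 * 292 = 1.9272
R = exp(-1.9272)
R = 0.1456

0.1456


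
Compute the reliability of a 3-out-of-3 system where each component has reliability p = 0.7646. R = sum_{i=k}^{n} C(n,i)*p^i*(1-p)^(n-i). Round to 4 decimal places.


k = 3, n = 3, p = 0.7646
i=3: C(3,3)=1 * 0.7646^3 * 0.2354^0 = 0.447
R = sum of terms = 0.447

0.447


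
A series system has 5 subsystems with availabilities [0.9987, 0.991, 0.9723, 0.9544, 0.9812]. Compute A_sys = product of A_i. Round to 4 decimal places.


Subsystems: [0.9987, 0.991, 0.9723, 0.9544, 0.9812]
After subsystem 1 (A=0.9987): product = 0.9987
After subsystem 2 (A=0.991): product = 0.9897
After subsystem 3 (A=0.9723): product = 0.9623
After subsystem 4 (A=0.9544): product = 0.9184
After subsystem 5 (A=0.9812): product = 0.9011
A_sys = 0.9011

0.9011


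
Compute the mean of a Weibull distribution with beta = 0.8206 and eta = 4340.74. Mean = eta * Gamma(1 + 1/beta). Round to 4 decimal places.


beta = 0.8206, eta = 4340.74
1/beta = 1.2186
1 + 1/beta = 2.2186
Gamma(2.2186) = 1.1131
Mean = 4340.74 * 1.1131
Mean = 4831.835

4831.835


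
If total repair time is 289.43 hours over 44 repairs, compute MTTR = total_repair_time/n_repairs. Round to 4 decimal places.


total_repair_time = 289.43
n_repairs = 44
MTTR = 289.43 / 44
MTTR = 6.578

6.578


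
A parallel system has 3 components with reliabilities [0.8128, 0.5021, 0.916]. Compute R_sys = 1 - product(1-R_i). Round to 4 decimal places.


Components: [0.8128, 0.5021, 0.916]
(1 - 0.8128) = 0.1872, running product = 0.1872
(1 - 0.5021) = 0.4979, running product = 0.0932
(1 - 0.916) = 0.084, running product = 0.0078
Product of (1-R_i) = 0.0078
R_sys = 1 - 0.0078 = 0.9922

0.9922


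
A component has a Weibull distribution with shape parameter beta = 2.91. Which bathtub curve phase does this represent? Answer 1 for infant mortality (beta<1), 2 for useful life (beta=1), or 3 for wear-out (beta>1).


beta = 2.91
Compare beta to 1:
beta < 1 => infant mortality (phase 1)
beta = 1 => useful life (phase 2)
beta > 1 => wear-out (phase 3)
Since beta = 2.91, this is wear-out (increasing failure rate)
Phase = 3

3


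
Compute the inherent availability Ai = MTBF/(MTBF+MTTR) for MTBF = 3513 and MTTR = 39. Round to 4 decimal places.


MTBF = 3513
MTTR = 39
MTBF + MTTR = 3552
Ai = 3513 / 3552
Ai = 0.989

0.989


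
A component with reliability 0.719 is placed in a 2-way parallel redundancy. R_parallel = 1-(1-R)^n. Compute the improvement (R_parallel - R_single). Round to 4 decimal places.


R_single = 0.719, n = 2
1 - R_single = 0.281
(1 - R_single)^n = 0.281^2 = 0.079
R_parallel = 1 - 0.079 = 0.921
Improvement = 0.921 - 0.719
Improvement = 0.202

0.202


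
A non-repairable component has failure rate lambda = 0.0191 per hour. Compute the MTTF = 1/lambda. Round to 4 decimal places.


lambda = 0.0191
MTTF = 1 / 0.0191
MTTF = 52.356

52.356


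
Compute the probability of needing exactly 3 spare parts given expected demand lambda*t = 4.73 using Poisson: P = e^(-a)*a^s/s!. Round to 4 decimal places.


a = 4.73, s = 3
e^(-a) = e^(-4.73) = 0.0088
a^s = 4.73^3 = 105.8238
s! = 6
P = 0.0088 * 105.8238 / 6
P = 0.1557

0.1557


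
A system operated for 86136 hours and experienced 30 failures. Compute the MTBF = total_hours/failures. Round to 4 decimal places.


total_hours = 86136
failures = 30
MTBF = 86136 / 30
MTBF = 2871.2

2871.2


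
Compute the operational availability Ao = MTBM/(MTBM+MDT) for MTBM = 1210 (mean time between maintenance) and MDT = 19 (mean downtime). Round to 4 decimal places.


MTBM = 1210
MDT = 19
MTBM + MDT = 1229
Ao = 1210 / 1229
Ao = 0.9845

0.9845


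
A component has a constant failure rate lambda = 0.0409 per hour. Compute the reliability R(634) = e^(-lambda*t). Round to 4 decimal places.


lambda = 0.0409
t = 634
lambda * t = 25.9306
R(t) = e^(-25.9306)
R(t) = 0.0

0.0


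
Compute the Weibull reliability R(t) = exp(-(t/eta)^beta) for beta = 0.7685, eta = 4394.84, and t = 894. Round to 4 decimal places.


beta = 0.7685, eta = 4394.84, t = 894
t/eta = 894 / 4394.84 = 0.2034
(t/eta)^beta = 0.2034^0.7685 = 0.2941
R(t) = exp(-0.2941)
R(t) = 0.7452

0.7452


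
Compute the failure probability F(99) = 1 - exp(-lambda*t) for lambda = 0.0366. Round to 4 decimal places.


lambda = 0.0366, t = 99
lambda * t = 3.6234
exp(-3.6234) = 0.0267
F(t) = 1 - 0.0267
F(t) = 0.9733

0.9733


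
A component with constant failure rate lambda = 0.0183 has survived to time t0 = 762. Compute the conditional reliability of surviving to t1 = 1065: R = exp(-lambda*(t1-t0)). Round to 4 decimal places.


lambda = 0.0183
t0 = 762, t1 = 1065
t1 - t0 = 303
lambda * (t1-t0) = 0.0183 * 303 = 5.5449
R = exp(-5.5449)
R = 0.0039

0.0039


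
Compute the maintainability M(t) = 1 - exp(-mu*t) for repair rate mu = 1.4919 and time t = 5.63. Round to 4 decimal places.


mu = 1.4919, t = 5.63
mu * t = 1.4919 * 5.63 = 8.3994
exp(-8.3994) = 0.0002
M(t) = 1 - 0.0002
M(t) = 0.9998

0.9998


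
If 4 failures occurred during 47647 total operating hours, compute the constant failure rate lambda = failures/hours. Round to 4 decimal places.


failures = 4
total_hours = 47647
lambda = 4 / 47647
lambda = 0.0001

0.0001


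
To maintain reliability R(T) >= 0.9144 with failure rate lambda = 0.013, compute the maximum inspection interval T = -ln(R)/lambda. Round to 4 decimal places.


R_target = 0.9144
lambda = 0.013
-ln(0.9144) = 0.0895
T = 0.0895 / 0.013
T = 6.8836

6.8836


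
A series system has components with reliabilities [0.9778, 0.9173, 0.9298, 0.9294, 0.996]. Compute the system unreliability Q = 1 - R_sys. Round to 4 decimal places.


Components: [0.9778, 0.9173, 0.9298, 0.9294, 0.996]
After component 1: product = 0.9778
After component 2: product = 0.8969
After component 3: product = 0.834
After component 4: product = 0.7751
After component 5: product = 0.772
R_sys = 0.772
Q = 1 - 0.772 = 0.228

0.228


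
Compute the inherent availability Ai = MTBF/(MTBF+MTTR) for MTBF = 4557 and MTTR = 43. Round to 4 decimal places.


MTBF = 4557
MTTR = 43
MTBF + MTTR = 4600
Ai = 4557 / 4600
Ai = 0.9907

0.9907


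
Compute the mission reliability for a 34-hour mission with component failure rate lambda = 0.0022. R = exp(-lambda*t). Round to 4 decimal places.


lambda = 0.0022
mission_time = 34
lambda * t = 0.0022 * 34 = 0.0748
R = exp(-0.0748)
R = 0.9279

0.9279


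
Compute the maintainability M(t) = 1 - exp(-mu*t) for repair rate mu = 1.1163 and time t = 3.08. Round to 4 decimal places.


mu = 1.1163, t = 3.08
mu * t = 1.1163 * 3.08 = 3.4382
exp(-3.4382) = 0.0321
M(t) = 1 - 0.0321
M(t) = 0.9679

0.9679


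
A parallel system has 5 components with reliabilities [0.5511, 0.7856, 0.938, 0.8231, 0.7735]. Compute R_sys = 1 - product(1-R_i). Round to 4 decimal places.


Components: [0.5511, 0.7856, 0.938, 0.8231, 0.7735]
(1 - 0.5511) = 0.4489, running product = 0.4489
(1 - 0.7856) = 0.2144, running product = 0.0962
(1 - 0.938) = 0.062, running product = 0.006
(1 - 0.8231) = 0.1769, running product = 0.0011
(1 - 0.7735) = 0.2265, running product = 0.0002
Product of (1-R_i) = 0.0002
R_sys = 1 - 0.0002 = 0.9998

0.9998


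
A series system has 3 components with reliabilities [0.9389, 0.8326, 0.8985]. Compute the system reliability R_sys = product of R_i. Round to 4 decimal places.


Components: [0.9389, 0.8326, 0.8985]
After component 1 (R=0.9389): product = 0.9389
After component 2 (R=0.8326): product = 0.7817
After component 3 (R=0.8985): product = 0.7024
R_sys = 0.7024

0.7024


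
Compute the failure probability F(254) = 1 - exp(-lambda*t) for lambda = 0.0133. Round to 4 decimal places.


lambda = 0.0133, t = 254
lambda * t = 3.3782
exp(-3.3782) = 0.0341
F(t) = 1 - 0.0341
F(t) = 0.9659

0.9659


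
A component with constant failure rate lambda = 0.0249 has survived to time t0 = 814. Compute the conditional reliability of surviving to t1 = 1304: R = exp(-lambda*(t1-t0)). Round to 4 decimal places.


lambda = 0.0249
t0 = 814, t1 = 1304
t1 - t0 = 490
lambda * (t1-t0) = 0.0249 * 490 = 12.201
R = exp(-12.201)
R = 0.0

0.0


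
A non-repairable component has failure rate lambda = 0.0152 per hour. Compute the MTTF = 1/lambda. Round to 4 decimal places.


lambda = 0.0152
MTTF = 1 / 0.0152
MTTF = 65.7895

65.7895


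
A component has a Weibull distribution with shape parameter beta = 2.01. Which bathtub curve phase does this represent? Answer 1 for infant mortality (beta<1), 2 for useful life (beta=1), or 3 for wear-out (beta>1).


beta = 2.01
Compare beta to 1:
beta < 1 => infant mortality (phase 1)
beta = 1 => useful life (phase 2)
beta > 1 => wear-out (phase 3)
Since beta = 2.01, this is wear-out (increasing failure rate)
Phase = 3

3


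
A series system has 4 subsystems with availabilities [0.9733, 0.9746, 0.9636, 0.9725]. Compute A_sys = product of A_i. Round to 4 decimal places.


Subsystems: [0.9733, 0.9746, 0.9636, 0.9725]
After subsystem 1 (A=0.9733): product = 0.9733
After subsystem 2 (A=0.9746): product = 0.9486
After subsystem 3 (A=0.9636): product = 0.914
After subsystem 4 (A=0.9725): product = 0.8889
A_sys = 0.8889

0.8889


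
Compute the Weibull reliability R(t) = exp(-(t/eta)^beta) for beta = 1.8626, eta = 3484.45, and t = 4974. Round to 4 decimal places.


beta = 1.8626, eta = 3484.45, t = 4974
t/eta = 4974 / 3484.45 = 1.4275
(t/eta)^beta = 1.4275^1.8626 = 1.9405
R(t) = exp(-1.9405)
R(t) = 0.1436

0.1436


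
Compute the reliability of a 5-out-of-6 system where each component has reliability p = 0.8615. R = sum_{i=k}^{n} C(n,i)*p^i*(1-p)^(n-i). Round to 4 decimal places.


k = 5, n = 6, p = 0.8615
i=5: C(6,5)=6 * 0.8615^5 * 0.1385^1 = 0.3943
i=6: C(6,6)=1 * 0.8615^6 * 0.1385^0 = 0.4088
R = sum of terms = 0.8032

0.8032


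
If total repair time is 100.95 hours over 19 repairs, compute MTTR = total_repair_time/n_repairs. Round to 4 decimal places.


total_repair_time = 100.95
n_repairs = 19
MTTR = 100.95 / 19
MTTR = 5.3132

5.3132


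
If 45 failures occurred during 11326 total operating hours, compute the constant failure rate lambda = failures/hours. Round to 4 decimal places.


failures = 45
total_hours = 11326
lambda = 45 / 11326
lambda = 0.004

0.004


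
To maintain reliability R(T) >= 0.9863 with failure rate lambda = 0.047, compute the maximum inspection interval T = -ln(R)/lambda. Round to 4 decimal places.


R_target = 0.9863
lambda = 0.047
-ln(0.9863) = 0.0138
T = 0.0138 / 0.047
T = 0.2935

0.2935


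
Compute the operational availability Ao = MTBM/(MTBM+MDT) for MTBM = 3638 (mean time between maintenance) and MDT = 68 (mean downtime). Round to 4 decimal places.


MTBM = 3638
MDT = 68
MTBM + MDT = 3706
Ao = 3638 / 3706
Ao = 0.9817

0.9817


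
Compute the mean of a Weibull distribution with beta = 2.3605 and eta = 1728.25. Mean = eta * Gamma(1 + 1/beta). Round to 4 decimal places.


beta = 2.3605, eta = 1728.25
1/beta = 0.4236
1 + 1/beta = 1.4236
Gamma(1.4236) = 0.8862
Mean = 1728.25 * 0.8862
Mean = 1531.6256

1531.6256


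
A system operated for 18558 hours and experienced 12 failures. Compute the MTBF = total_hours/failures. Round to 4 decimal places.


total_hours = 18558
failures = 12
MTBF = 18558 / 12
MTBF = 1546.5

1546.5


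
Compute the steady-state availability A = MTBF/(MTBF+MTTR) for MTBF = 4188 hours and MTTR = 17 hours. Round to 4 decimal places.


MTBF = 4188
MTTR = 17
MTBF + MTTR = 4205
A = 4188 / 4205
A = 0.996

0.996


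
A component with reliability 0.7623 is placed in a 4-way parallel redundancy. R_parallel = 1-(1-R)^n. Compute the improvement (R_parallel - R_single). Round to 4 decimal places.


R_single = 0.7623, n = 4
1 - R_single = 0.2377
(1 - R_single)^n = 0.2377^4 = 0.0032
R_parallel = 1 - 0.0032 = 0.9968
Improvement = 0.9968 - 0.7623
Improvement = 0.2345

0.2345


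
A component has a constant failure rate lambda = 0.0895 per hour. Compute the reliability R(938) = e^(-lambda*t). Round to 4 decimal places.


lambda = 0.0895
t = 938
lambda * t = 83.951
R(t) = e^(-83.951)
R(t) = 0.0

0.0


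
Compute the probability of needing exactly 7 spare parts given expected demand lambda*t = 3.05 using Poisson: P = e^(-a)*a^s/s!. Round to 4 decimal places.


a = 3.05, s = 7
e^(-a) = e^(-3.05) = 0.0474
a^s = 3.05^7 = 2455.2678
s! = 5040
P = 0.0474 * 2455.2678 / 5040
P = 0.0231

0.0231


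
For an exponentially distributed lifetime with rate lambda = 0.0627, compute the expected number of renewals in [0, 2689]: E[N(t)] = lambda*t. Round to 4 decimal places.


lambda = 0.0627
t = 2689
E[N(t)] = lambda * t
E[N(t)] = 0.0627 * 2689
E[N(t)] = 168.6003

168.6003


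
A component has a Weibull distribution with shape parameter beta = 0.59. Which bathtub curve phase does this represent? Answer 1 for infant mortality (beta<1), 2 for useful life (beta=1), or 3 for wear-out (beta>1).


beta = 0.59
Compare beta to 1:
beta < 1 => infant mortality (phase 1)
beta = 1 => useful life (phase 2)
beta > 1 => wear-out (phase 3)
Since beta = 0.59, this is infant mortality (decreasing failure rate)
Phase = 1

1


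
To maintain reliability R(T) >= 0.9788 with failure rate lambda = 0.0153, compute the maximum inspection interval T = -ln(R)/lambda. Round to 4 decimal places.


R_target = 0.9788
lambda = 0.0153
-ln(0.9788) = 0.0214
T = 0.0214 / 0.0153
T = 1.4005

1.4005


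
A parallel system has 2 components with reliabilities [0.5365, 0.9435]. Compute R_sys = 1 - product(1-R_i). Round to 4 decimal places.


Components: [0.5365, 0.9435]
(1 - 0.5365) = 0.4635, running product = 0.4635
(1 - 0.9435) = 0.0565, running product = 0.0262
Product of (1-R_i) = 0.0262
R_sys = 1 - 0.0262 = 0.9738

0.9738


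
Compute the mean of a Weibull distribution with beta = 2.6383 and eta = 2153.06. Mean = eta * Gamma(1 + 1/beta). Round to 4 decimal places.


beta = 2.6383, eta = 2153.06
1/beta = 0.379
1 + 1/beta = 1.379
Gamma(1.379) = 0.8886
Mean = 2153.06 * 0.8886
Mean = 1913.2268

1913.2268


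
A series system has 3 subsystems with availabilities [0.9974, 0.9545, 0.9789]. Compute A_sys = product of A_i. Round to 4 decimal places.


Subsystems: [0.9974, 0.9545, 0.9789]
After subsystem 1 (A=0.9974): product = 0.9974
After subsystem 2 (A=0.9545): product = 0.952
After subsystem 3 (A=0.9789): product = 0.9319
A_sys = 0.9319

0.9319


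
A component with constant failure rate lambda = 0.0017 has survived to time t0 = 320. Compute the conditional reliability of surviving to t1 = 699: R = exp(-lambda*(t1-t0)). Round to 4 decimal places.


lambda = 0.0017
t0 = 320, t1 = 699
t1 - t0 = 379
lambda * (t1-t0) = 0.0017 * 379 = 0.6443
R = exp(-0.6443)
R = 0.525

0.525


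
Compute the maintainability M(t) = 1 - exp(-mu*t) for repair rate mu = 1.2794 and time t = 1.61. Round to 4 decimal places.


mu = 1.2794, t = 1.61
mu * t = 1.2794 * 1.61 = 2.0598
exp(-2.0598) = 0.1275
M(t) = 1 - 0.1275
M(t) = 0.8725

0.8725


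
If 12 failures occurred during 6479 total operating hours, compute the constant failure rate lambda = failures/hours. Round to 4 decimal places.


failures = 12
total_hours = 6479
lambda = 12 / 6479
lambda = 0.0019

0.0019


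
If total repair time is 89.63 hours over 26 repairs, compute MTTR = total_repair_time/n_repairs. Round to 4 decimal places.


total_repair_time = 89.63
n_repairs = 26
MTTR = 89.63 / 26
MTTR = 3.4473

3.4473


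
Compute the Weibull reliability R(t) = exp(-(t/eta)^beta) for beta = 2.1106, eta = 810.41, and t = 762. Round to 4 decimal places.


beta = 2.1106, eta = 810.41, t = 762
t/eta = 762 / 810.41 = 0.9403
(t/eta)^beta = 0.9403^2.1106 = 0.8781
R(t) = exp(-0.8781)
R(t) = 0.4156

0.4156


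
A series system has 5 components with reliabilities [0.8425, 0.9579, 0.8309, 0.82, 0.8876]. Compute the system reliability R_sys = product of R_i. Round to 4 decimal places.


Components: [0.8425, 0.9579, 0.8309, 0.82, 0.8876]
After component 1 (R=0.8425): product = 0.8425
After component 2 (R=0.9579): product = 0.807
After component 3 (R=0.8309): product = 0.6706
After component 4 (R=0.82): product = 0.5499
After component 5 (R=0.8876): product = 0.4881
R_sys = 0.4881

0.4881


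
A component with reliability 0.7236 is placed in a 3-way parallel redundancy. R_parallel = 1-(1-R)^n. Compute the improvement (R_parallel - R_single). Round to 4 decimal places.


R_single = 0.7236, n = 3
1 - R_single = 0.2764
(1 - R_single)^n = 0.2764^3 = 0.0211
R_parallel = 1 - 0.0211 = 0.9789
Improvement = 0.9789 - 0.7236
Improvement = 0.2553

0.2553


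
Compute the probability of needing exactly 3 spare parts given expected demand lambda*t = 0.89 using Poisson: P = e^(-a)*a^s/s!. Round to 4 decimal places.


a = 0.89, s = 3
e^(-a) = e^(-0.89) = 0.4107
a^s = 0.89^3 = 0.705
s! = 6
P = 0.4107 * 0.705 / 6
P = 0.0482

0.0482


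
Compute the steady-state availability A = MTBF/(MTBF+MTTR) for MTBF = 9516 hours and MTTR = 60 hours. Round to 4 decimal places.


MTBF = 9516
MTTR = 60
MTBF + MTTR = 9576
A = 9516 / 9576
A = 0.9937

0.9937


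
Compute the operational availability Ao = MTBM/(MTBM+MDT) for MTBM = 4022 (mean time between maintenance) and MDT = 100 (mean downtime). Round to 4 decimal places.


MTBM = 4022
MDT = 100
MTBM + MDT = 4122
Ao = 4022 / 4122
Ao = 0.9757

0.9757


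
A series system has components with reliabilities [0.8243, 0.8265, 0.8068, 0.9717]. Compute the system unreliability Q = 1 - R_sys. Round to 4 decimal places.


Components: [0.8243, 0.8265, 0.8068, 0.9717]
After component 1: product = 0.8243
After component 2: product = 0.6813
After component 3: product = 0.5497
After component 4: product = 0.5341
R_sys = 0.5341
Q = 1 - 0.5341 = 0.4659

0.4659


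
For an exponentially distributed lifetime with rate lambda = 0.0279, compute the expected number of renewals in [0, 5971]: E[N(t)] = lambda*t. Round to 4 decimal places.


lambda = 0.0279
t = 5971
E[N(t)] = lambda * t
E[N(t)] = 0.0279 * 5971
E[N(t)] = 166.5909

166.5909


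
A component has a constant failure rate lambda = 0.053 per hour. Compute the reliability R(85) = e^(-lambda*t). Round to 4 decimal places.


lambda = 0.053
t = 85
lambda * t = 4.505
R(t) = e^(-4.505)
R(t) = 0.0111

0.0111


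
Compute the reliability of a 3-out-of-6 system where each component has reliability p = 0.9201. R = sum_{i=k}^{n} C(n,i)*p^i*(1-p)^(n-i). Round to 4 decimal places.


k = 3, n = 6, p = 0.9201
i=3: C(6,3)=20 * 0.9201^3 * 0.0799^3 = 0.0079
i=4: C(6,4)=15 * 0.9201^4 * 0.0799^2 = 0.0686
i=5: C(6,5)=6 * 0.9201^5 * 0.0799^1 = 0.3161
i=6: C(6,6)=1 * 0.9201^6 * 0.0799^0 = 0.6068
R = sum of terms = 0.9995

0.9995


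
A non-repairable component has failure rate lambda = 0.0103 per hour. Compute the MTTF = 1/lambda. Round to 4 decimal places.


lambda = 0.0103
MTTF = 1 / 0.0103
MTTF = 97.0874

97.0874


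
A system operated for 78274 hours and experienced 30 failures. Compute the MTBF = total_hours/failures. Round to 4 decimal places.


total_hours = 78274
failures = 30
MTBF = 78274 / 30
MTBF = 2609.1333

2609.1333


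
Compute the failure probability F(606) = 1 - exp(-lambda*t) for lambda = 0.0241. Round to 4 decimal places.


lambda = 0.0241, t = 606
lambda * t = 14.6046
exp(-14.6046) = 0.0
F(t) = 1 - 0.0
F(t) = 1.0

1.0


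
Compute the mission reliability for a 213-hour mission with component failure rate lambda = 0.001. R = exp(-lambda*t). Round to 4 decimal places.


lambda = 0.001
mission_time = 213
lambda * t = 0.001 * 213 = 0.213
R = exp(-0.213)
R = 0.8082

0.8082


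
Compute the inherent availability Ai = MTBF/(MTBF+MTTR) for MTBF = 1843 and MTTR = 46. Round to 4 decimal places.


MTBF = 1843
MTTR = 46
MTBF + MTTR = 1889
Ai = 1843 / 1889
Ai = 0.9756

0.9756


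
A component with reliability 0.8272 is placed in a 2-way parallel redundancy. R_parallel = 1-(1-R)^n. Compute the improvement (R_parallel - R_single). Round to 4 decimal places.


R_single = 0.8272, n = 2
1 - R_single = 0.1728
(1 - R_single)^n = 0.1728^2 = 0.0299
R_parallel = 1 - 0.0299 = 0.9701
Improvement = 0.9701 - 0.8272
Improvement = 0.1429

0.1429


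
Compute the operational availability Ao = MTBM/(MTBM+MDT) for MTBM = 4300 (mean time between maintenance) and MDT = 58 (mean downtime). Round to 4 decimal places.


MTBM = 4300
MDT = 58
MTBM + MDT = 4358
Ao = 4300 / 4358
Ao = 0.9867

0.9867


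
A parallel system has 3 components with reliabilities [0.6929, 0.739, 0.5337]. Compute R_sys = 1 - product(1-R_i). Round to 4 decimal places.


Components: [0.6929, 0.739, 0.5337]
(1 - 0.6929) = 0.3071, running product = 0.3071
(1 - 0.739) = 0.261, running product = 0.0802
(1 - 0.5337) = 0.4663, running product = 0.0374
Product of (1-R_i) = 0.0374
R_sys = 1 - 0.0374 = 0.9626

0.9626


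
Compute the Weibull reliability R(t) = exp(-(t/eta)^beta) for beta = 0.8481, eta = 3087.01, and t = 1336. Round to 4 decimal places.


beta = 0.8481, eta = 3087.01, t = 1336
t/eta = 1336 / 3087.01 = 0.4328
(t/eta)^beta = 0.4328^0.8481 = 0.4915
R(t) = exp(-0.4915)
R(t) = 0.6117

0.6117


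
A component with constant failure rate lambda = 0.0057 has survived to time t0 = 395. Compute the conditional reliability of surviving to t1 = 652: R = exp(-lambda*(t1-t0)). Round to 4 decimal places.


lambda = 0.0057
t0 = 395, t1 = 652
t1 - t0 = 257
lambda * (t1-t0) = 0.0057 * 257 = 1.4649
R = exp(-1.4649)
R = 0.2311

0.2311


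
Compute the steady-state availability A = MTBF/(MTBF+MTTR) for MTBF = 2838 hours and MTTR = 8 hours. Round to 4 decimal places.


MTBF = 2838
MTTR = 8
MTBF + MTTR = 2846
A = 2838 / 2846
A = 0.9972

0.9972


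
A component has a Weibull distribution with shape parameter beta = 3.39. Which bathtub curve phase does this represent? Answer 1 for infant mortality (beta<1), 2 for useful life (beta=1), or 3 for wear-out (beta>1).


beta = 3.39
Compare beta to 1:
beta < 1 => infant mortality (phase 1)
beta = 1 => useful life (phase 2)
beta > 1 => wear-out (phase 3)
Since beta = 3.39, this is wear-out (increasing failure rate)
Phase = 3

3


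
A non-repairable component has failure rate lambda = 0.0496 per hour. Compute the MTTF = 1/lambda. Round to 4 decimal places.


lambda = 0.0496
MTTF = 1 / 0.0496
MTTF = 20.1613

20.1613


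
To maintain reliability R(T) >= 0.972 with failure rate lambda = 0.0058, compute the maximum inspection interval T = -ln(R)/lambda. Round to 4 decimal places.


R_target = 0.972
lambda = 0.0058
-ln(0.972) = 0.0284
T = 0.0284 / 0.0058
T = 4.8965

4.8965


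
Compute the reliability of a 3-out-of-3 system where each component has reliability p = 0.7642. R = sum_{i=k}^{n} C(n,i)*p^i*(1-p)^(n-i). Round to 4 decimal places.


k = 3, n = 3, p = 0.7642
i=3: C(3,3)=1 * 0.7642^3 * 0.2358^0 = 0.4463
R = sum of terms = 0.4463

0.4463


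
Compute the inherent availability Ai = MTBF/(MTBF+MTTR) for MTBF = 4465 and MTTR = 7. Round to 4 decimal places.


MTBF = 4465
MTTR = 7
MTBF + MTTR = 4472
Ai = 4465 / 4472
Ai = 0.9984

0.9984


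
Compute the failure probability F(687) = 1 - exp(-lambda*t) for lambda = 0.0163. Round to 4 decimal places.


lambda = 0.0163, t = 687
lambda * t = 11.1981
exp(-11.1981) = 0.0
F(t) = 1 - 0.0
F(t) = 1.0

1.0


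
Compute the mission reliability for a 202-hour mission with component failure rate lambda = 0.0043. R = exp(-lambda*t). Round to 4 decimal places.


lambda = 0.0043
mission_time = 202
lambda * t = 0.0043 * 202 = 0.8686
R = exp(-0.8686)
R = 0.4195

0.4195


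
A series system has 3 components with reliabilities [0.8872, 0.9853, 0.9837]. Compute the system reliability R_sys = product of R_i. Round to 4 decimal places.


Components: [0.8872, 0.9853, 0.9837]
After component 1 (R=0.8872): product = 0.8872
After component 2 (R=0.9853): product = 0.8742
After component 3 (R=0.9837): product = 0.8599
R_sys = 0.8599

0.8599


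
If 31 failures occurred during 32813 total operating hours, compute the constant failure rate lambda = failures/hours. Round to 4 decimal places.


failures = 31
total_hours = 32813
lambda = 31 / 32813
lambda = 0.0009

0.0009


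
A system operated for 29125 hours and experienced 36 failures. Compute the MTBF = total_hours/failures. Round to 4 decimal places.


total_hours = 29125
failures = 36
MTBF = 29125 / 36
MTBF = 809.0278

809.0278


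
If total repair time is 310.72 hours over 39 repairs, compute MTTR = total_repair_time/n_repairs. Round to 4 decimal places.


total_repair_time = 310.72
n_repairs = 39
MTTR = 310.72 / 39
MTTR = 7.9672

7.9672


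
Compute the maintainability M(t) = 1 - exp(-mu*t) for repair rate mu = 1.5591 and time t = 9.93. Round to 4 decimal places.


mu = 1.5591, t = 9.93
mu * t = 1.5591 * 9.93 = 15.4819
exp(-15.4819) = 0.0
M(t) = 1 - 0.0
M(t) = 1.0

1.0


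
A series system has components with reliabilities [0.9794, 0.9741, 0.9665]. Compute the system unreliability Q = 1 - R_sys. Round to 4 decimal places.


Components: [0.9794, 0.9741, 0.9665]
After component 1: product = 0.9794
After component 2: product = 0.954
After component 3: product = 0.9221
R_sys = 0.9221
Q = 1 - 0.9221 = 0.0779

0.0779


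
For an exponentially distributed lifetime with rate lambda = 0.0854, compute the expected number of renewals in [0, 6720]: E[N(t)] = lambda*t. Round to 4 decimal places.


lambda = 0.0854
t = 6720
E[N(t)] = lambda * t
E[N(t)] = 0.0854 * 6720
E[N(t)] = 573.888

573.888


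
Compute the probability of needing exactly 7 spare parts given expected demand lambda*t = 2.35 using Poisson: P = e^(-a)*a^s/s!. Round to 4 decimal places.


a = 2.35, s = 7
e^(-a) = e^(-2.35) = 0.0954
a^s = 2.35^7 = 395.7993
s! = 5040
P = 0.0954 * 395.7993 / 5040
P = 0.0075

0.0075
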